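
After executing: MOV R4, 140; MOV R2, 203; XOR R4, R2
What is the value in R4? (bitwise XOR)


Register state trace:
  MOV R4, 140  → R4 = 140 (0b10001100)
  MOV R2, 203  → R2 = 203 (0b11001011)
  XOR R4, R2  → R4 = 140 XOR 203 = 71 (0b01000111)
Final: R4 = 71

71


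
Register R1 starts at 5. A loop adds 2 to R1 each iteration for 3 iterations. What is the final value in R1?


Starting value: R1 = 5
  Iter 1: R1 = 5 + 2 = 7
  Iter 2: R1 = 7 + 2 = 9
  Iter 3: R1 = 9 + 2 = 11
Final: R1 = 11

11


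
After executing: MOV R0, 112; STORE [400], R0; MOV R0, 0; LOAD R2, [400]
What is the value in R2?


Register and memory trace:
  MOV R0, 112  → R0 = 112
  STORE [400], R0  → mem[400] = 112
  MOV R0, 0  → R0 = 0
  LOAD R2, [400]  → R2 = mem[400] = 112
Final: R2 = 112

112


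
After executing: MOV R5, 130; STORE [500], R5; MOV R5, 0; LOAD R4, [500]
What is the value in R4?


Register and memory trace:
  MOV R5, 130  → R5 = 130
  STORE [500], R5  → mem[500] = 130
  MOV R5, 0  → R5 = 0
  LOAD R4, [500]  → R4 = mem[500] = 130
Final: R4 = 130

130


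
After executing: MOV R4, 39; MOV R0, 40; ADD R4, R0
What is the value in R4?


Register state trace:
  MOV R4, 39  → R4 = 39
  MOV R0, 40  → R0 = 40
  ADD R4, R0  → R4 = 39 + 40 = 79
Final: R4 = 79

79


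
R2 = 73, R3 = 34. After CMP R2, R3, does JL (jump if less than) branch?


Trace:
  R2 = 73, R3 = 34
  CMP R2, R3  → compares 73 vs 34
  JL checks: is 73 less than 34?
  73 > 34, so condition is false
Branch taken: No

No


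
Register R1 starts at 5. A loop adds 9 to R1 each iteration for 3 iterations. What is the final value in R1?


Starting value: R1 = 5
  Iter 1: R1 = 5 + 9 = 14
  Iter 2: R1 = 14 + 9 = 23
  Iter 3: R1 = 23 + 9 = 32
Final: R1 = 32

32


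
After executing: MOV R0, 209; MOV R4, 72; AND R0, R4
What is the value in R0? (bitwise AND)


Register state trace:
  MOV R0, 209  → R0 = 209 (0b11010001)
  MOV R4, 72  → R4 = 72 (0b01001000)
  AND R0, R4  → R0 = 209 AND 72 = 64 (0b01000000)
Final: R0 = 64

64


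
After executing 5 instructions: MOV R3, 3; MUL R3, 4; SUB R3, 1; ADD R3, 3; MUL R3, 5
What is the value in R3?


Register state trace:
  MOV R3, 3  → R3 = 3
  MUL R3, 4  → R3 = 3 * 4 = 12
  SUB R3, 1  → R3 = 12 - 1 = 11
  ADD R3, 3  → R3 = 11 + 3 = 14
  MUL R3, 5  → R3 = 14 * 5 = 70
Final: R3 = 70

70


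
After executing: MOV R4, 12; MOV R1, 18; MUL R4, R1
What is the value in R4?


Register state trace:
  MOV R4, 12  → R4 = 12
  MOV R1, 18  → R1 = 18
  MUL R4, R1  → R4 = 12 * 18 = 216
Final: R4 = 216

216


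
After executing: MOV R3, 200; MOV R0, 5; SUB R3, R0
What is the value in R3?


Register state trace:
  MOV R3, 200  → R3 = 200
  MOV R0, 5  → R0 = 5
  SUB R3, R0  → R3 = 200 - 5 = 195
Final: R3 = 195

195


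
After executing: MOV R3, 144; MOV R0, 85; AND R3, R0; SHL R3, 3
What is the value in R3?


Register state trace:
  MOV R3, 144  → R3 = 144 (0b10010000)
  MOV R0, 85  → R0 = 85 (0b01010101)
  AND R3, R0  → R3 = 144 AND 85 = 16 (0b00010000)
  SHL R3, 3  → R3 = 16 << 3 = 128
Final: R3 = 128

128


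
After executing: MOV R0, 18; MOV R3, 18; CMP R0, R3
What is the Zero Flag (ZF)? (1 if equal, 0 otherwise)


Register state trace:
  MOV R0, 18  → R0 = 18
  MOV R3, 18  → R3 = 18
  CMP R0, R3  → computes 18 - 18 = 0
  Result is zero, so values are equal
ZF = 1

1


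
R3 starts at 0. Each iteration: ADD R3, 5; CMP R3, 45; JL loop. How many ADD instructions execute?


Loop trace (R3 starts at 0, target 45, step 5):
  ADD #1: R3 = 0 + 5 = 5  → 5 < 45, loop
  ADD #2: R3 = 5 + 5 = 10  → 10 < 45, loop
  ADD #3: R3 = 10 + 5 = 15  → 15 < 45, loop
  ADD #4: R3 = 15 + 5 = 20  → 20 < 45, loop
  ADD #5: R3 = 20 + 5 = 25  → 25 < 45, loop
  ADD #6: R3 = 25 + 5 = 30  → 30 < 45, loop
  ADD #7: R3 = 30 + 5 = 35  → 35 < 45, loop
  ADD #8: R3 = 35 + 5 = 40  → 40 < 45, loop
  ADD #9: R3 = 40 + 5 = 45  → 45 >= 45, exit
Total ADD instructions: 9

9


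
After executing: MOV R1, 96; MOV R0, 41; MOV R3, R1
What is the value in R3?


Register state trace:
  MOV R1, 96  → R1 = 96
  MOV R0, 41  → R0 = 41
  MOV R3, R1  → R3 = 96
Final: R3 = 96

96


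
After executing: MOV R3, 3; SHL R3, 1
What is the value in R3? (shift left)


Register state trace:
  MOV R3, 3  → R3 = 3
  SHL R3, 1  → R3 = 3 << 1 = 3 * 2^1 = 6
Final: R3 = 6

6


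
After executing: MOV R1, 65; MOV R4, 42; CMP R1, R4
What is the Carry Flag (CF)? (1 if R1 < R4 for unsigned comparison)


Register state trace:
  MOV R1, 65  → R1 = 65
  MOV R4, 42  → R4 = 42
  CMP R1, R4  → unsigned 65 - 42: no borrow
  65 >= 42, so CF = 0
CF = 0

0


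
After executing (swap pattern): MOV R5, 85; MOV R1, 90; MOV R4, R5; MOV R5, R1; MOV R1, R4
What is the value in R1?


Register state trace (swap pattern):
  MOV R5, 85  → R5 = 85
  MOV R1, 90  → R1 = 90
  MOV R4, R5  → R4 = 85  (save R5)
  MOV R5, R1  → R5 = 90  (R5 gets R1's value)
  MOV R1, R4  → R1 = 85  (R1 gets saved value)
Final: R1 = 85

85


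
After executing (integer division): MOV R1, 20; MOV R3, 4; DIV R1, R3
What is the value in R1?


Register state trace:
  MOV R1, 20  → R1 = 20
  MOV R3, 4  → R3 = 4
  DIV R1, R3  → R1 = 20 // 4 = 5
Final: R1 = 5

5


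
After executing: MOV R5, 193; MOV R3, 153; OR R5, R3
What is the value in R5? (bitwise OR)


Register state trace:
  MOV R5, 193  → R5 = 193 (0b11000001)
  MOV R3, 153  → R3 = 153 (0b10011001)
  OR R5, R3   → R5 = 193 OR 153 = 217 (0b11011001)
Final: R5 = 217

217


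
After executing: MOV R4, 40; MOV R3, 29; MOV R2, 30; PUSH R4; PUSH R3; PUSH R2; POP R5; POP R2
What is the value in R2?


Stack trace (top is rightmost):
  MOV R4, 40  → R4 = 40
  MOV R3, 29  → R3 = 29
  MOV R2, 30  → R2 = 30
  PUSH R4  → stack: [40]
  PUSH R3  → stack: [40, 29]
  PUSH R2  → stack: [40, 29, 30]
  POP R5  → R5 = 30, stack: [40, 29]
  POP R2  → R2 = 29, stack: [40]
Final: R2 = 29

29


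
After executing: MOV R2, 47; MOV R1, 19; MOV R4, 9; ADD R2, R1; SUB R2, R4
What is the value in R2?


Register state trace:
  MOV R2, 47  → R2 = 47
  MOV R1, 19  → R1 = 19
  MOV R4, 9  → R4 = 9
  ADD R2, R1  → R2 = 47 + 19 = 66
  SUB R2, R4  → R2 = 66 - 9 = 57
Final: R2 = 57

57


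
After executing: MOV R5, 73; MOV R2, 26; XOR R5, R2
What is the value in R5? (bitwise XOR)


Register state trace:
  MOV R5, 73  → R5 = 73 (0b01001001)
  MOV R2, 26  → R2 = 26 (0b00011010)
  XOR R5, R2  → R5 = 73 XOR 26 = 83 (0b01010011)
Final: R5 = 83

83


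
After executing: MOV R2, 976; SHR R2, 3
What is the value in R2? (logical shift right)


Register state trace:
  MOV R2, 976  → R2 = 976
  SHR R2, 3  → R2 = 976 >> 3 = 976 // 2^3 = 122
Final: R2 = 122

122


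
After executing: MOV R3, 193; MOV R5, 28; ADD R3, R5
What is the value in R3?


Register state trace:
  MOV R3, 193  → R3 = 193
  MOV R5, 28  → R5 = 28
  ADD R3, R5  → R3 = 193 + 28 = 221
Final: R3 = 221

221


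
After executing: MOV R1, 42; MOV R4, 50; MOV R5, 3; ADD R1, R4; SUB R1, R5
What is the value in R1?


Register state trace:
  MOV R1, 42  → R1 = 42
  MOV R4, 50  → R4 = 50
  MOV R5, 3  → R5 = 3
  ADD R1, R4  → R1 = 42 + 50 = 92
  SUB R1, R5  → R1 = 92 - 3 = 89
Final: R1 = 89

89


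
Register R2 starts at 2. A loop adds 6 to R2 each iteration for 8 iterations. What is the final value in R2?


Starting value: R2 = 2
  Iter 1: R2 = 2 + 6 = 8
  Iter 2: R2 = 8 + 6 = 14
  Iter 3: R2 = 14 + 6 = 20
  Iter 4: R2 = 20 + 6 = 26
  Iter 5: R2 = 26 + 6 = 32
  Iter 6: R2 = 32 + 6 = 38
  Iter 7: R2 = 38 + 6 = 44
  Iter 8: R2 = 44 + 6 = 50
Final: R2 = 50

50


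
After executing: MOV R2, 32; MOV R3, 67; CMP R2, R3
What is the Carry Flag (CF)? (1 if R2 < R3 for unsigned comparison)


Register state trace:
  MOV R2, 32  → R2 = 32
  MOV R3, 67  → R3 = 67
  CMP R2, R3  → unsigned 32 - 67: borrow occurs
  32 < 67, so CF = 1
CF = 1

1


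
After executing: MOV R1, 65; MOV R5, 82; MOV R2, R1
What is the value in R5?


Register state trace:
  MOV R1, 65  → R1 = 65
  MOV R5, 82  → R5 = 82
  MOV R2, R1  → R2 = 65
Final: R5 = 82

82


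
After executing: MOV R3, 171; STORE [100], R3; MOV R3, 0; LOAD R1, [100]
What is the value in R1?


Register and memory trace:
  MOV R3, 171  → R3 = 171
  STORE [100], R3  → mem[100] = 171
  MOV R3, 0  → R3 = 0
  LOAD R1, [100]  → R1 = mem[100] = 171
Final: R1 = 171

171


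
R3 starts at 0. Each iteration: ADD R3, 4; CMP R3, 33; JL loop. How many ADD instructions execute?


Loop trace (R3 starts at 0, target 33, step 4):
  ADD #1: R3 = 0 + 4 = 4  → 4 < 33, loop
  ADD #2: R3 = 4 + 4 = 8  → 8 < 33, loop
  ADD #3: R3 = 8 + 4 = 12  → 12 < 33, loop
  ADD #4: R3 = 12 + 4 = 16  → 16 < 33, loop
  ADD #5: R3 = 16 + 4 = 20  → 20 < 33, loop
  ADD #6: R3 = 20 + 4 = 24  → 24 < 33, loop
  ADD #7: R3 = 24 + 4 = 28  → 28 < 33, loop
  ADD #8: R3 = 28 + 4 = 32  → 32 < 33, loop
  ADD #9: R3 = 32 + 4 = 36  → 36 >= 33, exit
Total ADD instructions: 9

9


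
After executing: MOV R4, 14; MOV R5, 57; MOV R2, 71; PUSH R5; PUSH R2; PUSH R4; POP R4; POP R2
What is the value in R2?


Stack trace (top is rightmost):
  MOV R4, 14  → R4 = 14
  MOV R5, 57  → R5 = 57
  MOV R2, 71  → R2 = 71
  PUSH R5  → stack: [57]
  PUSH R2  → stack: [57, 71]
  PUSH R4  → stack: [57, 71, 14]
  POP R4  → R4 = 14, stack: [57, 71]
  POP R2  → R2 = 71, stack: [57]
Final: R2 = 71

71


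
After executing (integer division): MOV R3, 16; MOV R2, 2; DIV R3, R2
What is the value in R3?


Register state trace:
  MOV R3, 16  → R3 = 16
  MOV R2, 2  → R2 = 2
  DIV R3, R2  → R3 = 16 // 2 = 8
Final: R3 = 8

8


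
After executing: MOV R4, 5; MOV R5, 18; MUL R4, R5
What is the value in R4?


Register state trace:
  MOV R4, 5  → R4 = 5
  MOV R5, 18  → R5 = 18
  MUL R4, R5  → R4 = 5 * 18 = 90
Final: R4 = 90

90


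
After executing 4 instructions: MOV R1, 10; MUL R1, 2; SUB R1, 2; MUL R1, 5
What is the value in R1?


Register state trace:
  MOV R1, 10  → R1 = 10
  MUL R1, 2  → R1 = 10 * 2 = 20
  SUB R1, 2  → R1 = 20 - 2 = 18
  MUL R1, 5  → R1 = 18 * 5 = 90
Final: R1 = 90

90


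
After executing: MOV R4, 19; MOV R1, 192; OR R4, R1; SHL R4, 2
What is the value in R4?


Register state trace:
  MOV R4, 19  → R4 = 19 (0b00010011)
  MOV R1, 192  → R1 = 192 (0b11000000)
  OR R4, R1  → R4 = 19 OR 192 = 211 (0b11010011)
  SHL R4, 2  → R4 = 211 << 2 = 844
Final: R4 = 844

844


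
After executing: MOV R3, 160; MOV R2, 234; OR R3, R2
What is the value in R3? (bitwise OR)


Register state trace:
  MOV R3, 160  → R3 = 160 (0b10100000)
  MOV R2, 234  → R2 = 234 (0b11101010)
  OR R3, R2   → R3 = 160 OR 234 = 234 (0b11101010)
Final: R3 = 234

234


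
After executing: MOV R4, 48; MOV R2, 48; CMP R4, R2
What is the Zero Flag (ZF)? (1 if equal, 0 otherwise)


Register state trace:
  MOV R4, 48  → R4 = 48
  MOV R2, 48  → R2 = 48
  CMP R4, R2  → computes 48 - 48 = 0
  Result is zero, so values are equal
ZF = 1

1


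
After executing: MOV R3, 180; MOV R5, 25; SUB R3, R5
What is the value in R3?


Register state trace:
  MOV R3, 180  → R3 = 180
  MOV R5, 25  → R5 = 25
  SUB R3, R5  → R3 = 180 - 25 = 155
Final: R3 = 155

155


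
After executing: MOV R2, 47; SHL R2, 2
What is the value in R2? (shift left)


Register state trace:
  MOV R2, 47  → R2 = 47
  SHL R2, 2  → R2 = 47 << 2 = 47 * 2^2 = 188
Final: R2 = 188

188


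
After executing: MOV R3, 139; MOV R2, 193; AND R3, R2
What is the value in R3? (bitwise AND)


Register state trace:
  MOV R3, 139  → R3 = 139 (0b10001011)
  MOV R2, 193  → R2 = 193 (0b11000001)
  AND R3, R2  → R3 = 139 AND 193 = 129 (0b10000001)
Final: R3 = 129

129


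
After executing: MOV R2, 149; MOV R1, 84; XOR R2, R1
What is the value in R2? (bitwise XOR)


Register state trace:
  MOV R2, 149  → R2 = 149 (0b10010101)
  MOV R1, 84  → R1 = 84 (0b01010100)
  XOR R2, R1  → R2 = 149 XOR 84 = 193 (0b11000001)
Final: R2 = 193

193


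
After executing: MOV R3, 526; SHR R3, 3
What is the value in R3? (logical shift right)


Register state trace:
  MOV R3, 526  → R3 = 526
  SHR R3, 3  → R3 = 526 >> 3 = 526 // 2^3 = 65
Final: R3 = 65

65


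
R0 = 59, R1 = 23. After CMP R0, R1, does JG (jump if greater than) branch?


Trace:
  R0 = 59, R1 = 23
  CMP R0, R1  → compares 59 vs 23
  JG checks: is 59 greater than 23?
  59 > 23, so condition is true
Branch taken: Yes

Yes


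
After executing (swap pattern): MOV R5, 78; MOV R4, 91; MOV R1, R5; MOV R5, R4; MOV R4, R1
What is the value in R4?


Register state trace (swap pattern):
  MOV R5, 78  → R5 = 78
  MOV R4, 91  → R4 = 91
  MOV R1, R5  → R1 = 78  (save R5)
  MOV R5, R4  → R5 = 91  (R5 gets R4's value)
  MOV R4, R1  → R4 = 78  (R4 gets saved value)
Final: R4 = 78

78


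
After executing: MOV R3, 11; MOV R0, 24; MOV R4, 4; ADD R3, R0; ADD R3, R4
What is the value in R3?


Register state trace:
  MOV R3, 11  → R3 = 11
  MOV R0, 24  → R0 = 24
  MOV R4, 4  → R4 = 4
  ADD R3, R0  → R3 = 11 + 24 = 35
  ADD R3, R4  → R3 = 35 + 4 = 39
Final: R3 = 39

39


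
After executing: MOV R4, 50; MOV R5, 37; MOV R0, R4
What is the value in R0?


Register state trace:
  MOV R4, 50  → R4 = 50
  MOV R5, 37  → R5 = 37
  MOV R0, R4  → R0 = 50
Final: R0 = 50

50


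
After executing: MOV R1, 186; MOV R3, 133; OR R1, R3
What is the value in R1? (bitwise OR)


Register state trace:
  MOV R1, 186  → R1 = 186 (0b10111010)
  MOV R3, 133  → R3 = 133 (0b10000101)
  OR R1, R3   → R1 = 186 OR 133 = 191 (0b10111111)
Final: R1 = 191

191


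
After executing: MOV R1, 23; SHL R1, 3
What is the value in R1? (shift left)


Register state trace:
  MOV R1, 23  → R1 = 23
  SHL R1, 3  → R1 = 23 << 3 = 23 * 2^3 = 184
Final: R1 = 184

184


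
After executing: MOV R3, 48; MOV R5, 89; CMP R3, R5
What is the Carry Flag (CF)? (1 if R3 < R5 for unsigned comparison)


Register state trace:
  MOV R3, 48  → R3 = 48
  MOV R5, 89  → R5 = 89
  CMP R3, R5  → unsigned 48 - 89: borrow occurs
  48 < 89, so CF = 1
CF = 1

1


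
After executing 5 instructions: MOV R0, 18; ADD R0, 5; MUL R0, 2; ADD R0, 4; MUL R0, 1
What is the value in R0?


Register state trace:
  MOV R0, 18  → R0 = 18
  ADD R0, 5  → R0 = 18 + 5 = 23
  MUL R0, 2  → R0 = 23 * 2 = 46
  ADD R0, 4  → R0 = 46 + 4 = 50
  MUL R0, 1  → R0 = 50 * 1 = 50
Final: R0 = 50

50


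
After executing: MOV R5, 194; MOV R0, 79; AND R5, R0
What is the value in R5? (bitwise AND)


Register state trace:
  MOV R5, 194  → R5 = 194 (0b11000010)
  MOV R0, 79  → R0 = 79 (0b01001111)
  AND R5, R0  → R5 = 194 AND 79 = 66 (0b01000010)
Final: R5 = 66

66


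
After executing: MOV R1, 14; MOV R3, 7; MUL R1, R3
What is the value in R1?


Register state trace:
  MOV R1, 14  → R1 = 14
  MOV R3, 7  → R3 = 7
  MUL R1, R3  → R1 = 14 * 7 = 98
Final: R1 = 98

98


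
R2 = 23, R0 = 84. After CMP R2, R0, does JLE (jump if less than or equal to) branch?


Trace:
  R2 = 23, R0 = 84
  CMP R2, R0  → compares 23 vs 84
  JLE checks: is 23 less than or equal to 84?
  23 < 84, so condition is true
Branch taken: Yes

Yes


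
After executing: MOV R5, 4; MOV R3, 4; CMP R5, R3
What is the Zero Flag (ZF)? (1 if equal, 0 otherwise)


Register state trace:
  MOV R5, 4  → R5 = 4
  MOV R3, 4  → R3 = 4
  CMP R5, R3  → computes 4 - 4 = 0
  Result is zero, so values are equal
ZF = 1

1


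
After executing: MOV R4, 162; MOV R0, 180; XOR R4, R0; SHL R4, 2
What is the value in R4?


Register state trace:
  MOV R4, 162  → R4 = 162 (0b10100010)
  MOV R0, 180  → R0 = 180 (0b10110100)
  XOR R4, R0  → R4 = 162 XOR 180 = 22 (0b00010110)
  SHL R4, 2  → R4 = 22 << 2 = 88
Final: R4 = 88

88


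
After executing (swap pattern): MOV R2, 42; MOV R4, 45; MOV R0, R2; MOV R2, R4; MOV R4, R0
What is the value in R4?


Register state trace (swap pattern):
  MOV R2, 42  → R2 = 42
  MOV R4, 45  → R4 = 45
  MOV R0, R2  → R0 = 42  (save R2)
  MOV R2, R4  → R2 = 45  (R2 gets R4's value)
  MOV R4, R0  → R4 = 42  (R4 gets saved value)
Final: R4 = 42

42


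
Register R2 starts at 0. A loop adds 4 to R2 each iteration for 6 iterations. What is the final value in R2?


Starting value: R2 = 0
  Iter 1: R2 = 0 + 4 = 4
  Iter 2: R2 = 4 + 4 = 8
  Iter 3: R2 = 8 + 4 = 12
  Iter 4: R2 = 12 + 4 = 16
  Iter 5: R2 = 16 + 4 = 20
  Iter 6: R2 = 20 + 4 = 24
Final: R2 = 24

24


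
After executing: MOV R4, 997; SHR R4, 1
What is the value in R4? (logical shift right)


Register state trace:
  MOV R4, 997  → R4 = 997
  SHR R4, 1  → R4 = 997 >> 1 = 997 // 2^1 = 498
Final: R4 = 498

498


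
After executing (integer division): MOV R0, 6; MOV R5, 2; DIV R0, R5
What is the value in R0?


Register state trace:
  MOV R0, 6  → R0 = 6
  MOV R5, 2  → R5 = 2
  DIV R0, R5  → R0 = 6 // 2 = 3
Final: R0 = 3

3


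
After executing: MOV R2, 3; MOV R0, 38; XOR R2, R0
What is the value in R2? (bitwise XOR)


Register state trace:
  MOV R2, 3  → R2 = 3 (0b00000011)
  MOV R0, 38  → R0 = 38 (0b00100110)
  XOR R2, R0  → R2 = 3 XOR 38 = 37 (0b00100101)
Final: R2 = 37

37


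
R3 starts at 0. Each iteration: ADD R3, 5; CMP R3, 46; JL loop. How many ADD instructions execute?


Loop trace (R3 starts at 0, target 46, step 5):
  ADD #1: R3 = 0 + 5 = 5  → 5 < 46, loop
  ADD #2: R3 = 5 + 5 = 10  → 10 < 46, loop
  ADD #3: R3 = 10 + 5 = 15  → 15 < 46, loop
  ADD #4: R3 = 15 + 5 = 20  → 20 < 46, loop
  ADD #5: R3 = 20 + 5 = 25  → 25 < 46, loop
  ADD #6: R3 = 25 + 5 = 30  → 30 < 46, loop
  ADD #7: R3 = 30 + 5 = 35  → 35 < 46, loop
  ADD #8: R3 = 35 + 5 = 40  → 40 < 46, loop
  ADD #9: R3 = 40 + 5 = 45  → 45 < 46, loop
  ADD #10: R3 = 45 + 5 = 50  → 50 >= 46, exit
Total ADD instructions: 10

10


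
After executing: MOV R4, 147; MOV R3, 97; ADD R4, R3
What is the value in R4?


Register state trace:
  MOV R4, 147  → R4 = 147
  MOV R3, 97  → R3 = 97
  ADD R4, R3  → R4 = 147 + 97 = 244
Final: R4 = 244

244


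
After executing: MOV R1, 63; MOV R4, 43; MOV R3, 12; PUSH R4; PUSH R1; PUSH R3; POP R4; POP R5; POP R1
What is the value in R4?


Stack trace (top is rightmost):
  MOV R1, 63  → R1 = 63
  MOV R4, 43  → R4 = 43
  MOV R3, 12  → R3 = 12
  PUSH R4  → stack: [43]
  PUSH R1  → stack: [43, 63]
  PUSH R3  → stack: [43, 63, 12]
  POP R4  → R4 = 12, stack: [43, 63]
  POP R5  → R5 = 63, stack: [43]
  POP R1  → R1 = 43, stack: []
Final: R4 = 12

12


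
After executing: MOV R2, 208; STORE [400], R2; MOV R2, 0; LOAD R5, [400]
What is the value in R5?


Register and memory trace:
  MOV R2, 208  → R2 = 208
  STORE [400], R2  → mem[400] = 208
  MOV R2, 0  → R2 = 0
  LOAD R5, [400]  → R5 = mem[400] = 208
Final: R5 = 208

208


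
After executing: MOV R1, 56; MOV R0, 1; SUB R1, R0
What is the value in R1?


Register state trace:
  MOV R1, 56  → R1 = 56
  MOV R0, 1  → R0 = 1
  SUB R1, R0  → R1 = 56 - 1 = 55
Final: R1 = 55

55


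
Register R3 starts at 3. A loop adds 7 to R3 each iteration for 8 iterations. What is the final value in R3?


Starting value: R3 = 3
  Iter 1: R3 = 3 + 7 = 10
  Iter 2: R3 = 10 + 7 = 17
  Iter 3: R3 = 17 + 7 = 24
  Iter 4: R3 = 24 + 7 = 31
  Iter 5: R3 = 31 + 7 = 38
  Iter 6: R3 = 38 + 7 = 45
  Iter 7: R3 = 45 + 7 = 52
  Iter 8: R3 = 52 + 7 = 59
Final: R3 = 59

59


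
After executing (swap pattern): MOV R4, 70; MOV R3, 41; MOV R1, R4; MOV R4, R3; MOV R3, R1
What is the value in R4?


Register state trace (swap pattern):
  MOV R4, 70  → R4 = 70
  MOV R3, 41  → R3 = 41
  MOV R1, R4  → R1 = 70  (save R4)
  MOV R4, R3  → R4 = 41  (R4 gets R3's value)
  MOV R3, R1  → R3 = 70  (R3 gets saved value)
Final: R4 = 41

41


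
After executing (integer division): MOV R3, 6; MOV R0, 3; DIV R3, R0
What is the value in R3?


Register state trace:
  MOV R3, 6  → R3 = 6
  MOV R0, 3  → R0 = 3
  DIV R3, R0  → R3 = 6 // 3 = 2
Final: R3 = 2

2


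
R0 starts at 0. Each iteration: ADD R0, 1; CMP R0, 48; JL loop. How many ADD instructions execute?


Loop trace (R0 starts at 0, target 48, step 1):
  ADD #1: R0 = 0 + 1 = 1  → 1 < 48, loop
  ADD #2: R0 = 1 + 1 = 2  → 2 < 48, loop
  ADD #3: R0 = 2 + 1 = 3  → 3 < 48, loop
  ADD #4: R0 = 3 + 1 = 4  → 4 < 48, loop
  ADD #5: R0 = 4 + 1 = 5  → 5 < 48, loop
  ADD #6: R0 = 5 + 1 = 6  → 6 < 48, loop
  ADD #7: R0 = 6 + 1 = 7  → 7 < 48, loop
  ADD #8: R0 = 7 + 1 = 8  → 8 < 48, loop
  ADD #9: R0 = 8 + 1 = 9  → 9 < 48, loop
  ADD #10: R0 = 9 + 1 = 10  → 10 < 48, loop
  ADD #11: R0 = 10 + 1 = 11  → 11 < 48, loop
  ADD #12: R0 = 11 + 1 = 12  → 12 < 48, loop
  ADD #13: R0 = 12 + 1 = 13  → 13 < 48, loop
  ADD #14: R0 = 13 + 1 = 14  → 14 < 48, loop
  ADD #15: R0 = 14 + 1 = 15  → 15 < 48, loop
  ADD #16: R0 = 15 + 1 = 16  → 16 < 48, loop
  ADD #17: R0 = 16 + 1 = 17  → 17 < 48, loop
  ADD #18: R0 = 17 + 1 = 18  → 18 < 48, loop
  ADD #19: R0 = 18 + 1 = 19  → 19 < 48, loop
  ADD #20: R0 = 19 + 1 = 20  → 20 < 48, loop
  ADD #21: R0 = 20 + 1 = 21  → 21 < 48, loop
  ADD #22: R0 = 21 + 1 = 22  → 22 < 48, loop
  ADD #23: R0 = 22 + 1 = 23  → 23 < 48, loop
  ADD #24: R0 = 23 + 1 = 24  → 24 < 48, loop
  ADD #25: R0 = 24 + 1 = 25  → 25 < 48, loop
  ADD #26: R0 = 25 + 1 = 26  → 26 < 48, loop
  ADD #27: R0 = 26 + 1 = 27  → 27 < 48, loop
  ADD #28: R0 = 27 + 1 = 28  → 28 < 48, loop
  ADD #29: R0 = 28 + 1 = 29  → 29 < 48, loop
  ADD #30: R0 = 29 + 1 = 30  → 30 < 48, loop
  ADD #31: R0 = 30 + 1 = 31  → 31 < 48, loop
  ADD #32: R0 = 31 + 1 = 32  → 32 < 48, loop
  ADD #33: R0 = 32 + 1 = 33  → 33 < 48, loop
  ADD #34: R0 = 33 + 1 = 34  → 34 < 48, loop
  ADD #35: R0 = 34 + 1 = 35  → 35 < 48, loop
  ADD #36: R0 = 35 + 1 = 36  → 36 < 48, loop
  ADD #37: R0 = 36 + 1 = 37  → 37 < 48, loop
  ADD #38: R0 = 37 + 1 = 38  → 38 < 48, loop
  ADD #39: R0 = 38 + 1 = 39  → 39 < 48, loop
  ADD #40: R0 = 39 + 1 = 40  → 40 < 48, loop
  ADD #41: R0 = 40 + 1 = 41  → 41 < 48, loop
  ADD #42: R0 = 41 + 1 = 42  → 42 < 48, loop
  ADD #43: R0 = 42 + 1 = 43  → 43 < 48, loop
  ADD #44: R0 = 43 + 1 = 44  → 44 < 48, loop
  ADD #45: R0 = 44 + 1 = 45  → 45 < 48, loop
  ADD #46: R0 = 45 + 1 = 46  → 46 < 48, loop
  ADD #47: R0 = 46 + 1 = 47  → 47 < 48, loop
  ADD #48: R0 = 47 + 1 = 48  → 48 >= 48, exit
Total ADD instructions: 48

48


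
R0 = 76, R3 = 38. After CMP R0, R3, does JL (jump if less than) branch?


Trace:
  R0 = 76, R3 = 38
  CMP R0, R3  → compares 76 vs 38
  JL checks: is 76 less than 38?
  76 > 38, so condition is false
Branch taken: No

No


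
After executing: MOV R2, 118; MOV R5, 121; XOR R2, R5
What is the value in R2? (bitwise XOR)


Register state trace:
  MOV R2, 118  → R2 = 118 (0b01110110)
  MOV R5, 121  → R5 = 121 (0b01111001)
  XOR R2, R5  → R2 = 118 XOR 121 = 15 (0b00001111)
Final: R2 = 15

15


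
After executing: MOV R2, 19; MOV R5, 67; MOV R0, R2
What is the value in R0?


Register state trace:
  MOV R2, 19  → R2 = 19
  MOV R5, 67  → R5 = 67
  MOV R0, R2  → R0 = 19
Final: R0 = 19

19


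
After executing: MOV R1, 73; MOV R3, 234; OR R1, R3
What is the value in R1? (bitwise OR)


Register state trace:
  MOV R1, 73  → R1 = 73 (0b01001001)
  MOV R3, 234  → R3 = 234 (0b11101010)
  OR R1, R3   → R1 = 73 OR 234 = 235 (0b11101011)
Final: R1 = 235

235


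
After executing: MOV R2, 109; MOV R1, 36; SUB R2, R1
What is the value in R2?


Register state trace:
  MOV R2, 109  → R2 = 109
  MOV R1, 36  → R1 = 36
  SUB R2, R1  → R2 = 109 - 36 = 73
Final: R2 = 73

73


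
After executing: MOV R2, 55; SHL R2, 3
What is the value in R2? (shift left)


Register state trace:
  MOV R2, 55  → R2 = 55
  SHL R2, 3  → R2 = 55 << 3 = 55 * 2^3 = 440
Final: R2 = 440

440


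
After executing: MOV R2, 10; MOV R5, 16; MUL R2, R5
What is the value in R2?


Register state trace:
  MOV R2, 10  → R2 = 10
  MOV R5, 16  → R5 = 16
  MUL R2, R5  → R2 = 10 * 16 = 160
Final: R2 = 160

160


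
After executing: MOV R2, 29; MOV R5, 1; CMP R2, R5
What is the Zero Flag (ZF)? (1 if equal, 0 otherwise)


Register state trace:
  MOV R2, 29  → R2 = 29
  MOV R5, 1  → R5 = 1
  CMP R2, R5  → computes 29 - 1 = 28
  Result is nonzero, so values are not equal
ZF = 0

0


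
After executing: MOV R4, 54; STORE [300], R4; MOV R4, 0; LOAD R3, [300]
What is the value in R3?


Register and memory trace:
  MOV R4, 54  → R4 = 54
  STORE [300], R4  → mem[300] = 54
  MOV R4, 0  → R4 = 0
  LOAD R3, [300]  → R3 = mem[300] = 54
Final: R3 = 54

54


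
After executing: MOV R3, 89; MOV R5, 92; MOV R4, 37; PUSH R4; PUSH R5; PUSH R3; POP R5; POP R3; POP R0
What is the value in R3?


Stack trace (top is rightmost):
  MOV R3, 89  → R3 = 89
  MOV R5, 92  → R5 = 92
  MOV R4, 37  → R4 = 37
  PUSH R4  → stack: [37]
  PUSH R5  → stack: [37, 92]
  PUSH R3  → stack: [37, 92, 89]
  POP R5  → R5 = 89, stack: [37, 92]
  POP R3  → R3 = 92, stack: [37]
  POP R0  → R0 = 37, stack: []
Final: R3 = 92

92


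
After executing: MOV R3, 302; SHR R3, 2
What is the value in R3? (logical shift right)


Register state trace:
  MOV R3, 302  → R3 = 302
  SHR R3, 2  → R3 = 302 >> 2 = 302 // 2^2 = 75
Final: R3 = 75

75


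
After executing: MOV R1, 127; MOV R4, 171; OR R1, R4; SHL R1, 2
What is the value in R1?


Register state trace:
  MOV R1, 127  → R1 = 127 (0b01111111)
  MOV R4, 171  → R4 = 171 (0b10101011)
  OR R1, R4  → R1 = 127 OR 171 = 255 (0b11111111)
  SHL R1, 2  → R1 = 255 << 2 = 1020
Final: R1 = 1020

1020


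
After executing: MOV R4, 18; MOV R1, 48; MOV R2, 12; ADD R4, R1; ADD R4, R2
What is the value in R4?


Register state trace:
  MOV R4, 18  → R4 = 18
  MOV R1, 48  → R1 = 48
  MOV R2, 12  → R2 = 12
  ADD R4, R1  → R4 = 18 + 48 = 66
  ADD R4, R2  → R4 = 66 + 12 = 78
Final: R4 = 78

78


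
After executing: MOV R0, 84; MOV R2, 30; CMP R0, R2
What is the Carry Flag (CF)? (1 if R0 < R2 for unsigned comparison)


Register state trace:
  MOV R0, 84  → R0 = 84
  MOV R2, 30  → R2 = 30
  CMP R0, R2  → unsigned 84 - 30: no borrow
  84 >= 30, so CF = 0
CF = 0

0


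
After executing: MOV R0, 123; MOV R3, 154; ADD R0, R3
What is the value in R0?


Register state trace:
  MOV R0, 123  → R0 = 123
  MOV R3, 154  → R3 = 154
  ADD R0, R3  → R0 = 123 + 154 = 277
Final: R0 = 277

277


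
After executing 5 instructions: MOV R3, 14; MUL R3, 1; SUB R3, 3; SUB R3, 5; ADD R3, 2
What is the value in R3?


Register state trace:
  MOV R3, 14  → R3 = 14
  MUL R3, 1  → R3 = 14 * 1 = 14
  SUB R3, 3  → R3 = 14 - 3 = 11
  SUB R3, 5  → R3 = 11 - 5 = 6
  ADD R3, 2  → R3 = 6 + 2 = 8
Final: R3 = 8

8


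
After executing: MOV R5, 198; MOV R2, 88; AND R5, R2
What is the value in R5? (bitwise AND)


Register state trace:
  MOV R5, 198  → R5 = 198 (0b11000110)
  MOV R2, 88  → R2 = 88 (0b01011000)
  AND R5, R2  → R5 = 198 AND 88 = 64 (0b01000000)
Final: R5 = 64

64


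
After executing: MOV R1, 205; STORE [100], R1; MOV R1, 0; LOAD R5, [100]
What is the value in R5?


Register and memory trace:
  MOV R1, 205  → R1 = 205
  STORE [100], R1  → mem[100] = 205
  MOV R1, 0  → R1 = 0
  LOAD R5, [100]  → R5 = mem[100] = 205
Final: R5 = 205

205


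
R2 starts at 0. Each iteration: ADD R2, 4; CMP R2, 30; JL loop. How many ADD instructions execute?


Loop trace (R2 starts at 0, target 30, step 4):
  ADD #1: R2 = 0 + 4 = 4  → 4 < 30, loop
  ADD #2: R2 = 4 + 4 = 8  → 8 < 30, loop
  ADD #3: R2 = 8 + 4 = 12  → 12 < 30, loop
  ADD #4: R2 = 12 + 4 = 16  → 16 < 30, loop
  ADD #5: R2 = 16 + 4 = 20  → 20 < 30, loop
  ADD #6: R2 = 20 + 4 = 24  → 24 < 30, loop
  ADD #7: R2 = 24 + 4 = 28  → 28 < 30, loop
  ADD #8: R2 = 28 + 4 = 32  → 32 >= 30, exit
Total ADD instructions: 8

8


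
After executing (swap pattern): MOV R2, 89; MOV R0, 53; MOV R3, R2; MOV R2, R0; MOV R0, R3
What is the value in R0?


Register state trace (swap pattern):
  MOV R2, 89  → R2 = 89
  MOV R0, 53  → R0 = 53
  MOV R3, R2  → R3 = 89  (save R2)
  MOV R2, R0  → R2 = 53  (R2 gets R0's value)
  MOV R0, R3  → R0 = 89  (R0 gets saved value)
Final: R0 = 89

89


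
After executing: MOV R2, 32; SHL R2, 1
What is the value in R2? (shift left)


Register state trace:
  MOV R2, 32  → R2 = 32
  SHL R2, 1  → R2 = 32 << 1 = 32 * 2^1 = 64
Final: R2 = 64

64


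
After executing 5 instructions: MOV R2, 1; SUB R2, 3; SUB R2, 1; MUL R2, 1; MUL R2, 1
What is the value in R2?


Register state trace:
  MOV R2, 1  → R2 = 1
  SUB R2, 3  → R2 = 1 - 3 = -2
  SUB R2, 1  → R2 = -2 - 1 = -3
  MUL R2, 1  → R2 = -3 * 1 = -3
  MUL R2, 1  → R2 = -3 * 1 = -3
Final: R2 = -3

-3


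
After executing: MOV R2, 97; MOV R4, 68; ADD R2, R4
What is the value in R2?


Register state trace:
  MOV R2, 97  → R2 = 97
  MOV R4, 68  → R4 = 68
  ADD R2, R4  → R2 = 97 + 68 = 165
Final: R2 = 165

165


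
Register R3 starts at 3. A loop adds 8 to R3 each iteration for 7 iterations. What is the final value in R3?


Starting value: R3 = 3
  Iter 1: R3 = 3 + 8 = 11
  Iter 2: R3 = 11 + 8 = 19
  Iter 3: R3 = 19 + 8 = 27
  Iter 4: R3 = 27 + 8 = 35
  Iter 5: R3 = 35 + 8 = 43
  Iter 6: R3 = 43 + 8 = 51
  Iter 7: R3 = 51 + 8 = 59
Final: R3 = 59

59


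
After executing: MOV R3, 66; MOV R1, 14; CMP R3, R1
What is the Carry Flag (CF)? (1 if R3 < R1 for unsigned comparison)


Register state trace:
  MOV R3, 66  → R3 = 66
  MOV R1, 14  → R1 = 14
  CMP R3, R1  → unsigned 66 - 14: no borrow
  66 >= 14, so CF = 0
CF = 0

0


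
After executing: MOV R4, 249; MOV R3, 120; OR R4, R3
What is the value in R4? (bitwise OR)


Register state trace:
  MOV R4, 249  → R4 = 249 (0b11111001)
  MOV R3, 120  → R3 = 120 (0b01111000)
  OR R4, R3   → R4 = 249 OR 120 = 249 (0b11111001)
Final: R4 = 249

249


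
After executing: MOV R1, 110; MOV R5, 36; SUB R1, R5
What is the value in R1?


Register state trace:
  MOV R1, 110  → R1 = 110
  MOV R5, 36  → R5 = 36
  SUB R1, R5  → R1 = 110 - 36 = 74
Final: R1 = 74

74


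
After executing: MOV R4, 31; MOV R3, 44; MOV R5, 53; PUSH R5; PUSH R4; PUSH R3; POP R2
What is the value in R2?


Stack trace (top is rightmost):
  MOV R4, 31  → R4 = 31
  MOV R3, 44  → R3 = 44
  MOV R5, 53  → R5 = 53
  PUSH R5  → stack: [53]
  PUSH R4  → stack: [53, 31]
  PUSH R3  → stack: [53, 31, 44]
  POP R2  → R2 = 44, stack: [53, 31]
Final: R2 = 44

44


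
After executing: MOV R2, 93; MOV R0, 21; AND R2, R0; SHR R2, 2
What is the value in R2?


Register state trace:
  MOV R2, 93  → R2 = 93 (0b01011101)
  MOV R0, 21  → R0 = 21 (0b00010101)
  AND R2, R0  → R2 = 93 AND 21 = 21 (0b00010101)
  SHR R2, 2  → R2 = 21 >> 2 = 5
Final: R2 = 5

5


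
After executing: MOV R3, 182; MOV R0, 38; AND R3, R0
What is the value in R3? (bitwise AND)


Register state trace:
  MOV R3, 182  → R3 = 182 (0b10110110)
  MOV R0, 38  → R0 = 38 (0b00100110)
  AND R3, R0  → R3 = 182 AND 38 = 38 (0b00100110)
Final: R3 = 38

38


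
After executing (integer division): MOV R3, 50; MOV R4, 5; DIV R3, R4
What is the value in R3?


Register state trace:
  MOV R3, 50  → R3 = 50
  MOV R4, 5  → R4 = 5
  DIV R3, R4  → R3 = 50 // 5 = 10
Final: R3 = 10

10


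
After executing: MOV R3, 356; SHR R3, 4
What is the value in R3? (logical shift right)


Register state trace:
  MOV R3, 356  → R3 = 356
  SHR R3, 4  → R3 = 356 >> 4 = 356 // 2^4 = 22
Final: R3 = 22

22


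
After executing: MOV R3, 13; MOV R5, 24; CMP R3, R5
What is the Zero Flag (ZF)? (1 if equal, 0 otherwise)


Register state trace:
  MOV R3, 13  → R3 = 13
  MOV R5, 24  → R5 = 24
  CMP R3, R5  → computes 13 - 24 = -11
  Result is nonzero, so values are not equal
ZF = 0

0


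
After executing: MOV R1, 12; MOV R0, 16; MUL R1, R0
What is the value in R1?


Register state trace:
  MOV R1, 12  → R1 = 12
  MOV R0, 16  → R0 = 16
  MUL R1, R0  → R1 = 12 * 16 = 192
Final: R1 = 192

192


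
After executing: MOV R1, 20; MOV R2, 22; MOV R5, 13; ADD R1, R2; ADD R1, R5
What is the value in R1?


Register state trace:
  MOV R1, 20  → R1 = 20
  MOV R2, 22  → R2 = 22
  MOV R5, 13  → R5 = 13
  ADD R1, R2  → R1 = 20 + 22 = 42
  ADD R1, R5  → R1 = 42 + 13 = 55
Final: R1 = 55

55


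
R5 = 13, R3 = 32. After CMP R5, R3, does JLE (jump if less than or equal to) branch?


Trace:
  R5 = 13, R3 = 32
  CMP R5, R3  → compares 13 vs 32
  JLE checks: is 13 less than or equal to 32?
  13 < 32, so condition is true
Branch taken: Yes

Yes


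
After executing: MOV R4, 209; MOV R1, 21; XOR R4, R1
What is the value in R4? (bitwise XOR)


Register state trace:
  MOV R4, 209  → R4 = 209 (0b11010001)
  MOV R1, 21  → R1 = 21 (0b00010101)
  XOR R4, R1  → R4 = 209 XOR 21 = 196 (0b11000100)
Final: R4 = 196

196


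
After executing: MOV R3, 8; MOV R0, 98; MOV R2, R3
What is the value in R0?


Register state trace:
  MOV R3, 8  → R3 = 8
  MOV R0, 98  → R0 = 98
  MOV R2, R3  → R2 = 8
Final: R0 = 98

98


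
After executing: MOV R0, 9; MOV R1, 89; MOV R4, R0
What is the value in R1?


Register state trace:
  MOV R0, 9  → R0 = 9
  MOV R1, 89  → R1 = 89
  MOV R4, R0  → R4 = 9
Final: R1 = 89

89


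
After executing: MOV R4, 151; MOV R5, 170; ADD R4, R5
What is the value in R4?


Register state trace:
  MOV R4, 151  → R4 = 151
  MOV R5, 170  → R5 = 170
  ADD R4, R5  → R4 = 151 + 170 = 321
Final: R4 = 321

321


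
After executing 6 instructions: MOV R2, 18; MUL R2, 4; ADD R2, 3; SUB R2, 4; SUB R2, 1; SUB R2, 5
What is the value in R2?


Register state trace:
  MOV R2, 18  → R2 = 18
  MUL R2, 4  → R2 = 18 * 4 = 72
  ADD R2, 3  → R2 = 72 + 3 = 75
  SUB R2, 4  → R2 = 75 - 4 = 71
  SUB R2, 1  → R2 = 71 - 1 = 70
  SUB R2, 5  → R2 = 70 - 5 = 65
Final: R2 = 65

65


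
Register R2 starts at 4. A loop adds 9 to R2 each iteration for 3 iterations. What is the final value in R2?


Starting value: R2 = 4
  Iter 1: R2 = 4 + 9 = 13
  Iter 2: R2 = 13 + 9 = 22
  Iter 3: R2 = 22 + 9 = 31
Final: R2 = 31

31


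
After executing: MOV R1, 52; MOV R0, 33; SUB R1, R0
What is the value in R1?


Register state trace:
  MOV R1, 52  → R1 = 52
  MOV R0, 33  → R0 = 33
  SUB R1, R0  → R1 = 52 - 33 = 19
Final: R1 = 19

19


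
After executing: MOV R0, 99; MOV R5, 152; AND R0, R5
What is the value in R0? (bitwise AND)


Register state trace:
  MOV R0, 99  → R0 = 99 (0b01100011)
  MOV R5, 152  → R5 = 152 (0b10011000)
  AND R0, R5  → R0 = 99 AND 152 = 0 (0b00000000)
Final: R0 = 0

0


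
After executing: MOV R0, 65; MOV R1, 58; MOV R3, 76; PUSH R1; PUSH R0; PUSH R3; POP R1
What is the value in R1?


Stack trace (top is rightmost):
  MOV R0, 65  → R0 = 65
  MOV R1, 58  → R1 = 58
  MOV R3, 76  → R3 = 76
  PUSH R1  → stack: [58]
  PUSH R0  → stack: [58, 65]
  PUSH R3  → stack: [58, 65, 76]
  POP R1  → R1 = 76, stack: [58, 65]
Final: R1 = 76

76


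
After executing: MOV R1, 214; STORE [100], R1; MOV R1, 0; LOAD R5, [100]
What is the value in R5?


Register and memory trace:
  MOV R1, 214  → R1 = 214
  STORE [100], R1  → mem[100] = 214
  MOV R1, 0  → R1 = 0
  LOAD R5, [100]  → R5 = mem[100] = 214
Final: R5 = 214

214


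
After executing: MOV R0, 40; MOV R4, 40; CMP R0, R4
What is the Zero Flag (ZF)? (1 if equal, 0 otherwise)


Register state trace:
  MOV R0, 40  → R0 = 40
  MOV R4, 40  → R4 = 40
  CMP R0, R4  → computes 40 - 40 = 0
  Result is zero, so values are equal
ZF = 1

1


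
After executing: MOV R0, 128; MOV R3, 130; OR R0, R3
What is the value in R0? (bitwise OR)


Register state trace:
  MOV R0, 128  → R0 = 128 (0b10000000)
  MOV R3, 130  → R3 = 130 (0b10000010)
  OR R0, R3   → R0 = 128 OR 130 = 130 (0b10000010)
Final: R0 = 130

130


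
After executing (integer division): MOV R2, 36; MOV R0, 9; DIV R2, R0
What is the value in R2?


Register state trace:
  MOV R2, 36  → R2 = 36
  MOV R0, 9  → R0 = 9
  DIV R2, R0  → R2 = 36 // 9 = 4
Final: R2 = 4

4


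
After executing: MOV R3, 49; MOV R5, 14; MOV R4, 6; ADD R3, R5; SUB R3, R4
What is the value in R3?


Register state trace:
  MOV R3, 49  → R3 = 49
  MOV R5, 14  → R5 = 14
  MOV R4, 6  → R4 = 6
  ADD R3, R5  → R3 = 49 + 14 = 63
  SUB R3, R4  → R3 = 63 - 6 = 57
Final: R3 = 57

57


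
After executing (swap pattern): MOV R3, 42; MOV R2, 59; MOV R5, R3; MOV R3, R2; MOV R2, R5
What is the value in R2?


Register state trace (swap pattern):
  MOV R3, 42  → R3 = 42
  MOV R2, 59  → R2 = 59
  MOV R5, R3  → R5 = 42  (save R3)
  MOV R3, R2  → R3 = 59  (R3 gets R2's value)
  MOV R2, R5  → R2 = 42  (R2 gets saved value)
Final: R2 = 42

42


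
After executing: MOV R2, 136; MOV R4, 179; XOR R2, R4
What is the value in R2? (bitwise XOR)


Register state trace:
  MOV R2, 136  → R2 = 136 (0b10001000)
  MOV R4, 179  → R4 = 179 (0b10110011)
  XOR R2, R4  → R2 = 136 XOR 179 = 59 (0b00111011)
Final: R2 = 59

59


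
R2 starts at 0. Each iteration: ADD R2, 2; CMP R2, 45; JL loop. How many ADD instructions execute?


Loop trace (R2 starts at 0, target 45, step 2):
  ADD #1: R2 = 0 + 2 = 2  → 2 < 45, loop
  ADD #2: R2 = 2 + 2 = 4  → 4 < 45, loop
  ADD #3: R2 = 4 + 2 = 6  → 6 < 45, loop
  ADD #4: R2 = 6 + 2 = 8  → 8 < 45, loop
  ADD #5: R2 = 8 + 2 = 10  → 10 < 45, loop
  ADD #6: R2 = 10 + 2 = 12  → 12 < 45, loop
  ADD #7: R2 = 12 + 2 = 14  → 14 < 45, loop
  ADD #8: R2 = 14 + 2 = 16  → 16 < 45, loop
  ADD #9: R2 = 16 + 2 = 18  → 18 < 45, loop
  ADD #10: R2 = 18 + 2 = 20  → 20 < 45, loop
  ADD #11: R2 = 20 + 2 = 22  → 22 < 45, loop
  ADD #12: R2 = 22 + 2 = 24  → 24 < 45, loop
  ADD #13: R2 = 24 + 2 = 26  → 26 < 45, loop
  ADD #14: R2 = 26 + 2 = 28  → 28 < 45, loop
  ADD #15: R2 = 28 + 2 = 30  → 30 < 45, loop
  ADD #16: R2 = 30 + 2 = 32  → 32 < 45, loop
  ADD #17: R2 = 32 + 2 = 34  → 34 < 45, loop
  ADD #18: R2 = 34 + 2 = 36  → 36 < 45, loop
  ADD #19: R2 = 36 + 2 = 38  → 38 < 45, loop
  ADD #20: R2 = 38 + 2 = 40  → 40 < 45, loop
  ADD #21: R2 = 40 + 2 = 42  → 42 < 45, loop
  ADD #22: R2 = 42 + 2 = 44  → 44 < 45, loop
  ADD #23: R2 = 44 + 2 = 46  → 46 >= 45, exit
Total ADD instructions: 23

23


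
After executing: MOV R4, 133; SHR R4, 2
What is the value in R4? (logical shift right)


Register state trace:
  MOV R4, 133  → R4 = 133
  SHR R4, 2  → R4 = 133 >> 2 = 133 // 2^2 = 33
Final: R4 = 33

33


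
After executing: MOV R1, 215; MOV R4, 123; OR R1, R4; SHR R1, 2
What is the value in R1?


Register state trace:
  MOV R1, 215  → R1 = 215 (0b11010111)
  MOV R4, 123  → R4 = 123 (0b01111011)
  OR R1, R4  → R1 = 215 OR 123 = 255 (0b11111111)
  SHR R1, 2  → R1 = 255 >> 2 = 63
Final: R1 = 63

63


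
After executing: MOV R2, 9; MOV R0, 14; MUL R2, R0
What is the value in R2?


Register state trace:
  MOV R2, 9  → R2 = 9
  MOV R0, 14  → R0 = 14
  MUL R2, R0  → R2 = 9 * 14 = 126
Final: R2 = 126

126


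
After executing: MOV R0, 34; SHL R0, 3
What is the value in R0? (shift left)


Register state trace:
  MOV R0, 34  → R0 = 34
  SHL R0, 3  → R0 = 34 << 3 = 34 * 2^3 = 272
Final: R0 = 272

272


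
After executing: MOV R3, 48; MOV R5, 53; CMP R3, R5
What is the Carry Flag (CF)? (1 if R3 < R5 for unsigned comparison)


Register state trace:
  MOV R3, 48  → R3 = 48
  MOV R5, 53  → R5 = 53
  CMP R3, R5  → unsigned 48 - 53: borrow occurs
  48 < 53, so CF = 1
CF = 1

1


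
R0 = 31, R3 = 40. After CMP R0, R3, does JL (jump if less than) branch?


Trace:
  R0 = 31, R3 = 40
  CMP R0, R3  → compares 31 vs 40
  JL checks: is 31 less than 40?
  31 < 40, so condition is true
Branch taken: Yes

Yes


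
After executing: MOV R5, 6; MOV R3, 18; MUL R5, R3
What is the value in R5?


Register state trace:
  MOV R5, 6  → R5 = 6
  MOV R3, 18  → R3 = 18
  MUL R5, R3  → R5 = 6 * 18 = 108
Final: R5 = 108

108
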